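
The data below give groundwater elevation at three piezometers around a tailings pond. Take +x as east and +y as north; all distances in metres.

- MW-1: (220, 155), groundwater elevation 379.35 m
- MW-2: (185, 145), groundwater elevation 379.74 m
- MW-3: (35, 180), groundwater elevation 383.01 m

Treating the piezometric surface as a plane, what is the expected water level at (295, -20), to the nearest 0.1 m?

Differences from MW-1: to MW-2 (Δx, Δy, Δh) = (-35, -10, +0.39); to MW-3 = (-185, 25, +3.66).
Solve a·Δx + b·Δy = Δh: det = (-35)·25 − (-185)·(-10) = -2725.
∂h/∂x = [(+0.39)·25 − (+3.66)·(-10)] / -2725 = -0.01701
∂h/∂y = [(-35)·(+3.66) − (-185)·(+0.39)] / -2725 = +0.02053
h(295, -20) = 379.35 + (-0.01701)·(75) + (+0.02053)·(-175) = 379.35 -1.276 -3.593 = 374.481 m.

374.5 m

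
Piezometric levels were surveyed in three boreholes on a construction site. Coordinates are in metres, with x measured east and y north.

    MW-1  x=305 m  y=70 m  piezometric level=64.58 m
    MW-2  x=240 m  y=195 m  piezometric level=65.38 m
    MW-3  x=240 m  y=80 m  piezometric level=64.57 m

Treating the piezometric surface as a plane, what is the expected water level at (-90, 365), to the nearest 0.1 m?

66.2 m

Differences from MW-1: to MW-2 (Δx, Δy, Δh) = (-65, 125, +0.80); to MW-3 = (-65, 10, -0.01).
Solve a·Δx + b·Δy = Δh: det = (-65)·10 − (-65)·125 = 7475.
∂h/∂x = [(+0.80)·10 − (-0.01)·125] / 7475 = +0.001237
∂h/∂y = [(-65)·(-0.01) − (-65)·(+0.80)] / 7475 = +0.007043
h(-90, 365) = 64.58 + (+0.001237)·(-395) + (+0.007043)·(295) = 64.58 -0.489 +2.078 = 66.169 m.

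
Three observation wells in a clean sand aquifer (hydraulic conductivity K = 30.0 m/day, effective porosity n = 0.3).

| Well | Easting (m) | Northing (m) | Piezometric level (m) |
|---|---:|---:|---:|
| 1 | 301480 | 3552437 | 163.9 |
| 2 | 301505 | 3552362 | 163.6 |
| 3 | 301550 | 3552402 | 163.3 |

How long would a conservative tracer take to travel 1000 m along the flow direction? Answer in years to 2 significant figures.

3.4 years

Taking 1 as reference: 2−1 = (25, -75, -0.3); 3−1 = (70, -35, -0.6).
Determinant of the coordinate differences = 25·(-35) − 70·(-75) = 4375.
∂h/∂x = [(-0.3)·(-35) − (-0.6)·(-75)] / 4375 = -0.007886
∂h/∂y = [25·(-0.6) − 70·(-0.3)] / 4375 = +0.001371
|∇h| = √(-0.007886² + 0.001371²) = 0.008004
Seepage velocity v = K·i/n = 30.0 × 0.008004 / 0.3 = 0.8004 m/day.
t = 1000 / 0.8004 = 1249 days = 3.42 years.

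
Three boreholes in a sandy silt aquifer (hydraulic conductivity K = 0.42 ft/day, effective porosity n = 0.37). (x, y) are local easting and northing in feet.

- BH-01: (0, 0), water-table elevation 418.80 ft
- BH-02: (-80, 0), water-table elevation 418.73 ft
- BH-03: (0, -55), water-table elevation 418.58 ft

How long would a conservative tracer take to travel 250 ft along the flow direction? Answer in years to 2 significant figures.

∂h/∂x = (418.73 − 418.80) / (-80 − 0) = +0.0008750
∂h/∂y = (418.58 − 418.80) / (-55 − 0) = +0.004000
|∇h| = √(0.0008750² + 0.004000²) = 0.004095
Seepage velocity v = K·i/n = 0.42 × 0.004095 / 0.37 = 0.004648 ft/day.
t = 250 / 0.004648 = 5.379e+04 days = 147 years.

150 years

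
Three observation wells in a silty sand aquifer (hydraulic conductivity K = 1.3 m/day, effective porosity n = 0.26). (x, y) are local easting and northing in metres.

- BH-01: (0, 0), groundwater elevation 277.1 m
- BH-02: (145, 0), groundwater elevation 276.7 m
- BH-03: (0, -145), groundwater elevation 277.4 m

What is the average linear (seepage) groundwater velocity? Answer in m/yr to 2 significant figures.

∂h/∂x = (276.7 − 277.1) / (145 − 0) = -0.002759
∂h/∂y = (277.4 − 277.1) / (-145 − 0) = -0.002069
|∇h| = √(-0.002759² + -0.002069²) = 0.003449
Seepage velocity v = K·i/n = 1.3 × 0.003449 / 0.26 = 0.01724 m/day = 6.297 m/yr.

6.3 m/yr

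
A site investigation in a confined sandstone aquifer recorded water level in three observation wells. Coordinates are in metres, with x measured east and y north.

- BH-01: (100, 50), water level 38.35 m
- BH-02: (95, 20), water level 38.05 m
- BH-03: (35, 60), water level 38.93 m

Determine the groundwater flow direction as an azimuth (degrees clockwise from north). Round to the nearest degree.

147°

Taking BH-01 as reference: BH-02−BH-01 = (-5, -30, -0.30); BH-03−BH-01 = (-65, 10, +0.58).
Determinant of the coordinate differences = (-5)·10 − (-65)·(-30) = -2000.
∂h/∂x = [(-0.30)·10 − (+0.58)·(-30)] / -2000 = -0.007200
∂h/∂y = [(-5)·(+0.58) − (-65)·(-0.30)] / -2000 = +0.01120
Flow direction (−∇h) has components (+0.007200 E, -0.01120 N).
Azimuth = atan2(E, N) = atan2(+0.007200, -0.01120) = 147.3° ≈ 147°.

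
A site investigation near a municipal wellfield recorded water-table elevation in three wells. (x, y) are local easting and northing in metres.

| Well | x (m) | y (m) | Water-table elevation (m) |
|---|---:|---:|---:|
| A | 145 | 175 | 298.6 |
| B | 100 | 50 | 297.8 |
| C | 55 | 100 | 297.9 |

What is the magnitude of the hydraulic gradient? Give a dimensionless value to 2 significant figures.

0.0062

Three-point gradient (reference A): Δ to B = (-45, -125, -0.8), Δ to C = (-90, -75, -0.7).
∂h/∂x = +0.003492, ∂h/∂y = +0.005143 (det = -7875).
|∇h| = √(0.003492² + 0.005143²) = 0.006216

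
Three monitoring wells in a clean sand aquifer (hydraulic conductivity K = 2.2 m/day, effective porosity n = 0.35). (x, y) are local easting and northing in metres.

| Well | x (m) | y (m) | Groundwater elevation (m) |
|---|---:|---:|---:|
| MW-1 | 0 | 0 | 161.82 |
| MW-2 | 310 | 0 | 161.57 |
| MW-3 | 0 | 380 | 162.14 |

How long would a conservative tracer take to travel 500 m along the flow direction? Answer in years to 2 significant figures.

∂h/∂x = (161.57 − 161.82) / (310 − 0) = -0.0008065
∂h/∂y = (162.14 − 161.82) / (380 − 0) = +0.0008421
|∇h| = √(-0.0008065² + 0.0008421²) = 0.001166
Seepage velocity v = K·i/n = 2.2 × 0.001166 / 0.35 = 0.007329 m/day.
t = 500 / 0.007329 = 6.822e+04 days = 187 years.

190 years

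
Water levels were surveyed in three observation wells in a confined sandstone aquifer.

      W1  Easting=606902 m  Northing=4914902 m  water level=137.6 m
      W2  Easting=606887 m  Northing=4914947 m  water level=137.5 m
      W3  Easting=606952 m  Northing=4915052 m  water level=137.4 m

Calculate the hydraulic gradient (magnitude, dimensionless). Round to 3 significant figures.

0.00222

With h = a·x + b·y + c and W1 as origin, the differences give:
  (-15)·a + 45·b = -0.1
  50·a + 150·b = -0.2
Eliminate b (×150 and ×45, subtract): -4500·a = -6.00 → a = ∂h/∂x = +0.001333
Back-substitute: b = ∂h/∂y = -0.001778.
|∇h| = √(0.001333² + -0.001778²) = 0.002222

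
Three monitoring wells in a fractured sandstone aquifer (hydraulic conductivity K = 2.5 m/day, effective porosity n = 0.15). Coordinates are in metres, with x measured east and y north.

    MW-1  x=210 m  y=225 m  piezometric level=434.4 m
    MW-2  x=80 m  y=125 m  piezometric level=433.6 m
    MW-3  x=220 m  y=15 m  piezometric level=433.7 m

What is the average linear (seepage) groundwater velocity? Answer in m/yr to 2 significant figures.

30 m/yr

Differences from MW-1: to MW-2 (Δx, Δy, Δh) = (-130, -100, -0.8); to MW-3 = (10, -210, -0.7).
Determinant of the coordinate differences = (-130)·(-210) − 10·(-100) = 28300.
∂h/∂x = [(-0.8)·(-210) − (-0.7)·(-100)] / 28300 = +0.003463
∂h/∂y = [(-130)·(-0.7) − 10·(-0.8)] / 28300 = +0.003498
|∇h| = √(0.003463² + 0.003498²) = 0.004922
Seepage velocity v = K·i/n = 2.5 × 0.004922 / 0.15 = 0.08203 m/day = 29.96 m/yr.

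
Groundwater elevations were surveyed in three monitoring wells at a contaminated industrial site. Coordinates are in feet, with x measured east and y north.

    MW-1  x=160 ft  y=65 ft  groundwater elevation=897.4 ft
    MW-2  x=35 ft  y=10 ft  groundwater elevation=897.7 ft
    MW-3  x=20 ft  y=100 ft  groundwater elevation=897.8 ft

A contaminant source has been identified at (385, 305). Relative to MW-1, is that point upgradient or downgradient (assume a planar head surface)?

Differences from MW-1: to MW-2 (Δx, Δy, Δh) = (-125, -55, +0.3); to MW-3 = (-140, 35, +0.4).
Solve a·Δx + b·Δy = Δh: det = (-125)·35 − (-140)·(-55) = -12075.
∂h/∂x = [(+0.3)·35 − (+0.4)·(-55)] / -12075 = -0.002692
∂h/∂y = [(-125)·(+0.4) − (-140)·(+0.3)] / -12075 = +0.0006625
Head at (385, 305) = 897.4 + (-0.002692)·(225) + (+0.0006625)·(240) = 896.95 ft.
That is lower than the 897.4 ft at MW-1, so the point is downgradient.

downgradient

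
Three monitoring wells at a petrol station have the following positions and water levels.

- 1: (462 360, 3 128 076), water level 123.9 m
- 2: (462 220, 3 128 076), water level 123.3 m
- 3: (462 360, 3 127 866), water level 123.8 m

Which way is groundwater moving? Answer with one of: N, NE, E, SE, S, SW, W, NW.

∂h/∂x = (123.3 − 123.9) / (462220 − 462360) = +0.004286
∂h/∂y = (123.8 − 123.9) / (3127866 − 3128076) = +0.0004762
Flow = −∇h = (-0.004286 east, -0.0004762 north), which points west.

W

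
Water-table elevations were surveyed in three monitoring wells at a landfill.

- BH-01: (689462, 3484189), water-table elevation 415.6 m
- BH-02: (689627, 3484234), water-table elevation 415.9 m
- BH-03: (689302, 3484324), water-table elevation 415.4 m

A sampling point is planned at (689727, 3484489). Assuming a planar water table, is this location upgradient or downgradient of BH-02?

upgradient

Taking BH-01 as reference: BH-02−BH-01 = (165, 45, +0.3); BH-03−BH-01 = (-160, 135, -0.2).
Solve a·Δx + b·Δy = Δh: det = 165·135 − (-160)·45 = 29475.
∂h/∂x = [(+0.3)·135 − (-0.2)·45] / 29475 = +0.001679
∂h/∂y = [165·(-0.2) − (-160)·(+0.3)] / 29475 = +0.0005089
Head at (689727, 3484489) = 415.6 + (+0.001679)·(265) + (+0.0005089)·(300) = 416.20 m.
That is higher than the 415.9 m at BH-02, so the point is upgradient.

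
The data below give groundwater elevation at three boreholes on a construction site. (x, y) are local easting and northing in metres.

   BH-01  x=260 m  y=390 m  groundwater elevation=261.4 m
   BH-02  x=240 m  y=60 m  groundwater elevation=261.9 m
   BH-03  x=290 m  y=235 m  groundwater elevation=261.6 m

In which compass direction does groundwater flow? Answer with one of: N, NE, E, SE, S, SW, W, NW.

NE

Taking BH-01 as reference: BH-02−BH-01 = (-20, -330, +0.5); BH-03−BH-01 = (30, -155, +0.2).
Solve a·Δx + b·Δy = Δh: det = (-20)·(-155) − 30·(-330) = 13000.
∂h/∂x = [(+0.5)·(-155) − (+0.2)·(-330)] / 13000 = -0.0008846
∂h/∂y = [(-20)·(+0.2) − 30·(+0.5)] / 13000 = -0.001462
Flow = −∇h = (+0.0008846 east, +0.001462 north), which points northeast.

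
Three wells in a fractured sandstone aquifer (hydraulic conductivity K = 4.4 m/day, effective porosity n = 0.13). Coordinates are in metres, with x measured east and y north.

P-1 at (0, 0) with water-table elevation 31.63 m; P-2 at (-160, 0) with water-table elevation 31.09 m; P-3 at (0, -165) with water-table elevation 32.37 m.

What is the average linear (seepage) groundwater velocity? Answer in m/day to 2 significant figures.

∂h/∂x = (31.09 − 31.63) / (-160 − 0) = +0.003375
∂h/∂y = (32.37 − 31.63) / (-165 − 0) = -0.004485
|∇h| = √(0.003375² + -0.004485²) = 0.005613
Seepage velocity v = K·i/n = 4.4 × 0.005613 / 0.13 = 0.19 m/day.

0.19 m/day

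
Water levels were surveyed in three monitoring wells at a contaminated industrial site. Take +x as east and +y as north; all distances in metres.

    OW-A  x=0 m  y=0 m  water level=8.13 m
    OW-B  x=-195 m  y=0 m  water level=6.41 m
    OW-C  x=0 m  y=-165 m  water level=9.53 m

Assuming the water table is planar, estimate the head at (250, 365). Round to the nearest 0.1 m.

∂h/∂x = (6.41 − 8.13) / (-195 − 0) = +0.008821
∂h/∂y = (9.53 − 8.13) / (-165 − 0) = -0.008485
h(250, 365) = 8.13 + (+0.008821)·(250) + (-0.008485)·(365) = 8.13 +2.205 -3.097 = 7.238 m.

7.2 m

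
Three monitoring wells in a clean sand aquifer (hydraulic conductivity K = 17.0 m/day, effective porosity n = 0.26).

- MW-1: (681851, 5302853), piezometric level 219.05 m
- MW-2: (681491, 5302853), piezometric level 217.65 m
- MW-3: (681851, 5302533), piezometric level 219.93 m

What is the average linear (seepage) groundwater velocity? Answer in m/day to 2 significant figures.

∂h/∂x = (217.65 − 219.05) / (681491 − 681851) = +0.003889
∂h/∂y = (219.93 − 219.05) / (5302533 − 5302853) = -0.002750
|∇h| = √(0.003889² + -0.002750²) = 0.004763
Seepage velocity v = K·i/n = 17.0 × 0.004763 / 0.26 = 0.3114 m/day.

0.31 m/day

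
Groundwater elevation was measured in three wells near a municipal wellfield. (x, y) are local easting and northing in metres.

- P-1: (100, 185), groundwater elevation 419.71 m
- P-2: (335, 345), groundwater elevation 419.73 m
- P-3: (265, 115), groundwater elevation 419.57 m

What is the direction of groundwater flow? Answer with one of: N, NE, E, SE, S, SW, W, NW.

With h = a·x + b·y + c and P-1 as origin, the differences give:
  235·a + 160·b = +0.02
  165·a + (-70)·b = -0.14
Eliminate b (×(-70) and ×160, subtract): -42850·a = 21.000 → a = ∂h/∂x = -0.0004901
Back-substitute: b = ∂h/∂y = +0.0008448.
Flow = −∇h = (+0.0004901 east, -0.0008448 north), which points southeast.

SE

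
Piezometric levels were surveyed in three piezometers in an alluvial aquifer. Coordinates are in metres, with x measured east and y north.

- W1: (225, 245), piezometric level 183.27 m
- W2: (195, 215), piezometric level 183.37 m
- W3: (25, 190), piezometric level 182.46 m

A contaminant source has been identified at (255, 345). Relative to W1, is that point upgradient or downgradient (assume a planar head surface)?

Taking W1 as reference: W2−W1 = (-30, -30, +0.10); W3−W1 = (-200, -55, -0.81).
Determinant of the coordinate differences = (-30)·(-55) − (-200)·(-30) = -4350.
∂h/∂x = [(+0.10)·(-55) − (-0.81)·(-30)] / -4350 = +0.006851
∂h/∂y = [(-30)·(-0.81) − (-200)·(+0.10)] / -4350 = -0.01018
Head at (255, 345) = 183.27 + (+0.006851)·(30) + (-0.01018)·(100) = 182.46 m.
That is lower than the 183.27 m at W1, so the point is downgradient.

downgradient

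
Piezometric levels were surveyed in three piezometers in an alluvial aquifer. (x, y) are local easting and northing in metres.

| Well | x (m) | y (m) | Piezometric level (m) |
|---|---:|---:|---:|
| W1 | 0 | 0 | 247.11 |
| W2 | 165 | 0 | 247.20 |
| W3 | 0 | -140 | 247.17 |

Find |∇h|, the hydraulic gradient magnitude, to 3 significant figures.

0.000694

∂h/∂x = (247.20 − 247.11) / (165 − 0) = +0.0005455
∂h/∂y = (247.17 − 247.11) / (-140 − 0) = -0.0004286
|∇h| = √(0.0005455² + -0.0004286²) = 0.0006937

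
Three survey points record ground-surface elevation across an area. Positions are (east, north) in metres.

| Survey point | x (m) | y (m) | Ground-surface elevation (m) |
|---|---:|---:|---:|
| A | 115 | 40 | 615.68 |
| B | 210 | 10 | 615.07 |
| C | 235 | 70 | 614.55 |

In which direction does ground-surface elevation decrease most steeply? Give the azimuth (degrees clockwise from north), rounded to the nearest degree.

With z = a·x + b·y + c and A as origin, the differences give:
  95·a + (-30)·b = -0.61
  120·a + 30·b = -1.13
Eliminate b (×30 and ×(-30), subtract): 6450·a = -52.200 → a = ∂z/∂x = -0.008093
Back-substitute: b = ∂z/∂y = -0.005295.
Steepest decrease is along −∇f: components (+0.008093 E, +0.005295 N).
Azimuth = atan2(+0.008093, +0.005295) = 56.8° ≈ 057°.

057°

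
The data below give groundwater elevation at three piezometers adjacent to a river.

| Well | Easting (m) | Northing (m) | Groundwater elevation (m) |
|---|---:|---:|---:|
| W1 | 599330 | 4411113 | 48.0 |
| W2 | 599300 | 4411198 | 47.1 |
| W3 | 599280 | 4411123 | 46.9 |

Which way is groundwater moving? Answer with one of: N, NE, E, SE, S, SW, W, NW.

W

Differences from W1: to W2 (Δx, Δy, Δh) = (-30, 85, -0.9); to W3 = (-50, 10, -1.1).
Solve a·Δx + b·Δy = Δh: det = (-30)·10 − (-50)·85 = 3950.
∂h/∂x = [(-0.9)·10 − (-1.1)·85] / 3950 = +0.02139
∂h/∂y = [(-30)·(-1.1) − (-50)·(-0.9)] / 3950 = -0.003038
Flow = −∇h = (-0.02139 east, +0.003038 north), which points west.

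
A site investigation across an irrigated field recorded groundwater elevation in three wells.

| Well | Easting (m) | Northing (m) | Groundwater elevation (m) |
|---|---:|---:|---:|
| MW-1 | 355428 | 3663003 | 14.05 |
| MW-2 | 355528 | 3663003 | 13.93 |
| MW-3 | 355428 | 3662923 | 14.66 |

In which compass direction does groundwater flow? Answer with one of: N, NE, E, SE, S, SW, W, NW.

∂h/∂x = (13.93 − 14.05) / (355528 − 355428) = -0.001200
∂h/∂y = (14.66 − 14.05) / (3662923 − 3663003) = -0.007625
Flow = −∇h = (+0.001200 east, +0.007625 north), which points north.

N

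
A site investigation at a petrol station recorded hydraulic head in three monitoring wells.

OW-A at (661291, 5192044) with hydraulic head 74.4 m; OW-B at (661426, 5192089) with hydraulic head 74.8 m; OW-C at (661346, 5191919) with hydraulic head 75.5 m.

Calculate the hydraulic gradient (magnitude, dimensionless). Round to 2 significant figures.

Taking OW-A as reference: OW-B−OW-A = (135, 45, +0.4); OW-C−OW-A = (55, -125, +1.1).
Determinant of the coordinate differences = 135·(-125) − 55·45 = -19350.
∂h/∂x = [(+0.4)·(-125) − (+1.1)·45] / -19350 = +0.005142
∂h/∂y = [135·(+1.1) − 55·(+0.4)] / -19350 = -0.006537
|∇h| = √(0.005142² + -0.006537²) = 0.008317

0.0083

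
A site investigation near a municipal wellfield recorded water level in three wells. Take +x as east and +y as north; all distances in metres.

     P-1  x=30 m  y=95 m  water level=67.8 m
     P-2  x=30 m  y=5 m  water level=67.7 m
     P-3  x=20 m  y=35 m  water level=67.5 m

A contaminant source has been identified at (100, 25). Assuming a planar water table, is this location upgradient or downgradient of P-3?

upgradient

Taking P-1 as reference: P-2−P-1 = (0, -90, -0.1); P-3−P-1 = (-10, -60, -0.3).
Determinant of the coordinate differences = 0·(-60) − (-10)·(-90) = -900.
∂h/∂x = [(-0.1)·(-60) − (-0.3)·(-90)] / -900 = +0.02333
∂h/∂y = [0·(-0.3) − (-10)·(-0.1)] / -900 = +0.001111
Head at (100, 25) = 67.8 + (+0.02333)·(70) + (+0.001111)·(-70) = 69.36 m.
That is higher than the 67.5 m at P-3, so the point is upgradient.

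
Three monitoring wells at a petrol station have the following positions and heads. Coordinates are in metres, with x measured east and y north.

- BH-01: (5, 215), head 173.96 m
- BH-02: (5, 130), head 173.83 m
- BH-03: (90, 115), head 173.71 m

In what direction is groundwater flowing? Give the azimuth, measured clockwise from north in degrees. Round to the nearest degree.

Taking BH-01 as reference: BH-02−BH-01 = (0, -85, -0.13); BH-03−BH-01 = (85, -100, -0.25).
Determinant of the coordinate differences = 0·(-100) − 85·(-85) = 7225.
∂h/∂x = [(-0.13)·(-100) − (-0.25)·(-85)] / 7225 = -0.001142
∂h/∂y = [0·(-0.25) − 85·(-0.13)] / 7225 = +0.001529
Flow direction (−∇h) has components (+0.001142 E, -0.001529 N).
Azimuth = atan2(E, N) = atan2(+0.001142, -0.001529) = 143.3° ≈ 143°.

143°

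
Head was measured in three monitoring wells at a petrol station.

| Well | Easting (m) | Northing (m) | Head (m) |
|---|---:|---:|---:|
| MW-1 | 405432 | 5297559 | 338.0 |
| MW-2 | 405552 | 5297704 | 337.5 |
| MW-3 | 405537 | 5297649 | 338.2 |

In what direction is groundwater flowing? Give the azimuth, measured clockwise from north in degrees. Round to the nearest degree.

With h = a·x + b·y + c and MW-1 as origin, the differences give:
  120·a + 145·b = -0.5
  105·a + 90·b = +0.2
Eliminate b (×90 and ×145, subtract): -4425·a = -74.00 → a = ∂h/∂x = +0.01672
Back-substitute: b = ∂h/∂y = -0.01729.
Flow direction (−∇h) has components (-0.01672 E, +0.01729 N).
Azimuth = atan2(E, N) = atan2(-0.01672, +0.01729) = 316.0° ≈ 316°.

316°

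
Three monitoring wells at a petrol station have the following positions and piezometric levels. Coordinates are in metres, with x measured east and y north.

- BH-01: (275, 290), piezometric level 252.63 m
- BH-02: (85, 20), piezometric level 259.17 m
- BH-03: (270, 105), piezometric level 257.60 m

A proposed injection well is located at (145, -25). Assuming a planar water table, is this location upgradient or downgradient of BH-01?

upgradient

Differences from BH-01: to BH-02 (Δx, Δy, Δh) = (-190, -270, +6.54); to BH-03 = (-5, -185, +4.97).
Solve a·Δx + b·Δy = Δh: det = (-190)·(-185) − (-5)·(-270) = 33800.
∂h/∂x = [(+6.54)·(-185) − (+4.97)·(-270)] / 33800 = +0.003905
∂h/∂y = [(-190)·(+4.97) − (-5)·(+6.54)] / 33800 = -0.02697
Head at (145, -25) = 252.63 + (+0.003905)·(-130) + (-0.02697)·(-315) = 260.62 m.
That is higher than the 252.63 m at BH-01, so the point is upgradient.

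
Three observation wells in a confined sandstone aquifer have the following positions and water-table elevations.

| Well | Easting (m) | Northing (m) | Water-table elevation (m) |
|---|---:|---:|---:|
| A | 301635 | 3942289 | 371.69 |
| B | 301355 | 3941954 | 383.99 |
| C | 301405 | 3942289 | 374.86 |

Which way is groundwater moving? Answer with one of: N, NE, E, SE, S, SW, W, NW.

NE

Differences from A: to B (Δx, Δy, Δh) = (-280, -335, +12.30); to C = (-230, 0, +3.17).
Solve a·Δx + b·Δy = Δh: det = (-280)·0 − (-230)·(-335) = -77050.
∂h/∂x = [(+12.30)·0 − (+3.17)·(-335)] / -77050 = -0.01378
∂h/∂y = [(-280)·(+3.17) − (-230)·(+12.30)] / -77050 = -0.02520
Flow = −∇h = (+0.01378 east, +0.02520 north), which points northeast.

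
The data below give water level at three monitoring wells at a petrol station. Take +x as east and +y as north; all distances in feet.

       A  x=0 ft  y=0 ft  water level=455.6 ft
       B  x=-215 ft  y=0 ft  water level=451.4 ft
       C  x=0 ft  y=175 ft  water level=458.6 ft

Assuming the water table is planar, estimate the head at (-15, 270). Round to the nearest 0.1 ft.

∂h/∂x = (451.4 − 455.6) / (-215 − 0) = +0.01953
∂h/∂y = (458.6 − 455.6) / (175 − 0) = +0.01714
h(-15, 270) = 455.6 + (+0.01953)·(-15) + (+0.01714)·(270) = 455.6 -0.293 +4.629 = 459.936 ft.

459.9 ft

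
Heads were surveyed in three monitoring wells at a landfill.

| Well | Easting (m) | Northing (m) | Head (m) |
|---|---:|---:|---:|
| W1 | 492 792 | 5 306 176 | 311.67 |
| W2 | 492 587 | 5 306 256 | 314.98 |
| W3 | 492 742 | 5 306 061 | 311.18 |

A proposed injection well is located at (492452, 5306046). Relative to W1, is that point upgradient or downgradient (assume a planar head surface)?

Taking W1 as reference: W2−W1 = (-205, 80, +3.31); W3−W1 = (-50, -115, -0.49).
Determinant of the coordinate differences = (-205)·(-115) − (-50)·80 = 27575.
∂h/∂x = [(+3.31)·(-115) − (-0.49)·80] / 27575 = -0.01238
∂h/∂y = [(-205)·(-0.49) − (-50)·(+3.31)] / 27575 = +0.009645
Head at (492452, 5306046) = 311.67 + (-0.01238)·(-340) + (+0.009645)·(-130) = 314.63 m.
That is higher than the 311.67 m at W1, so the point is upgradient.

upgradient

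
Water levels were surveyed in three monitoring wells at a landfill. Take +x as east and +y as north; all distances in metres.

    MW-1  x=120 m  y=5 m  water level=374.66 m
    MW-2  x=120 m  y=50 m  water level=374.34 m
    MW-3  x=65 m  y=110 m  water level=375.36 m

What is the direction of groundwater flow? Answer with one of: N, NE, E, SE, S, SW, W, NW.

E

Differences from MW-1: to MW-2 (Δx, Δy, Δh) = (0, 45, -0.32); to MW-3 = (-55, 105, +0.70).
Determinant of the coordinate differences = 0·105 − (-55)·45 = 2475.
∂h/∂x = [(-0.32)·105 − (+0.70)·45] / 2475 = -0.02630
∂h/∂y = [0·(+0.70) − (-55)·(-0.32)] / 2475 = -0.007111
Flow = −∇h = (+0.02630 east, +0.007111 north), which points east.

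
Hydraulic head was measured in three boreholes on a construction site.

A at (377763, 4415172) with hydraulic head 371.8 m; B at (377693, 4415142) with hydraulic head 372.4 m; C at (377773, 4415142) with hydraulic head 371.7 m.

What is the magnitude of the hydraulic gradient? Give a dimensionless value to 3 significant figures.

0.00876

Three-point gradient (reference A): Δ to B = (-70, -30, +0.6), Δ to C = (10, -30, -0.1).
∂h/∂x = -0.008750, ∂h/∂y = +0.0004167 (det = 2400).
|∇h| = √(-0.008750² + 0.0004167²) = 0.00876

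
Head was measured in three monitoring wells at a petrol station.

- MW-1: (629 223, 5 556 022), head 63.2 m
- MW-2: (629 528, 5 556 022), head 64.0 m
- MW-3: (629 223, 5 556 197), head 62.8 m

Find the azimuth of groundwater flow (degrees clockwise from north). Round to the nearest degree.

311°

∂h/∂x = (64.0 − 63.2) / (629528 − 629223) = +0.002623
∂h/∂y = (62.8 − 63.2) / (5556197 − 5556022) = -0.002286
Flow direction (−∇h) has components (-0.002623 E, +0.002286 N).
Azimuth = atan2(E, N) = atan2(-0.002623, +0.002286) = 311.1° ≈ 311°.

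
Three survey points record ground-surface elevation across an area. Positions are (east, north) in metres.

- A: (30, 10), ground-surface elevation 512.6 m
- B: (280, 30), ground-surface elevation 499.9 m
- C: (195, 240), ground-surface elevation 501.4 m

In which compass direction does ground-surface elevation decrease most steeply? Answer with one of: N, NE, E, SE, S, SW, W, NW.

Taking A as reference: B−A = (250, 20, -12.7); C−A = (165, 230, -11.2).
Determinant of the coordinate differences = 250·230 − 165·20 = 54200.
∂z/∂x = [(-12.7)·230 − (-11.2)·20] / 54200 = -0.04976
∂z/∂y = [250·(-11.2) − 165·(-12.7)] / 54200 = -0.01300
Steepest decrease is along −∇f = (+0.04976 E, +0.01300 N) → east.

E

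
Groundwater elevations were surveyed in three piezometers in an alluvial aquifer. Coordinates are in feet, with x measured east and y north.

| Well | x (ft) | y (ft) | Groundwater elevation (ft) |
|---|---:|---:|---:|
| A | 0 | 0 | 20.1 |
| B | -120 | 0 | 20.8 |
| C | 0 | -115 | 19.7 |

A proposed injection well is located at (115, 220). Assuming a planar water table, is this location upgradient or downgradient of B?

downgradient

∂h/∂x = (20.8 − 20.1) / (-120 − 0) = -0.005833
∂h/∂y = (19.7 − 20.1) / (-115 − 0) = +0.003478
Head at (115, 220) = 20.1 + (-0.005833)·(115) + (+0.003478)·(220) = 20.19 ft.
That is lower than the 20.8 ft at B, so the point is downgradient.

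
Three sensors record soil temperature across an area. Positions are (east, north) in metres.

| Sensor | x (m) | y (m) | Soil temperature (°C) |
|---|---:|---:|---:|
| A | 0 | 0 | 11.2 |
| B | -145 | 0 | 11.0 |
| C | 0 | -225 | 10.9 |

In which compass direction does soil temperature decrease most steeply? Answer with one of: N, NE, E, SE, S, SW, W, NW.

SW

∂T/∂x = (11.0 − 11.2) / (-145 − 0) = +0.001379
∂T/∂y = (10.9 − 11.2) / (-225 − 0) = +0.001333
Steepest decrease is along −∇f = (-0.001379 E, -0.001333 N) → southwest.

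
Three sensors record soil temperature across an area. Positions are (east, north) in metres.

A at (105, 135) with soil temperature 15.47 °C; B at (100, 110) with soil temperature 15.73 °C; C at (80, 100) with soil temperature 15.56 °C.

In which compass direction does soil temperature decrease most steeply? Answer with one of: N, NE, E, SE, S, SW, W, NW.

Taking A as reference: B−A = (-5, -25, +0.26); C−A = (-25, -35, +0.09).
Determinant of the coordinate differences = (-5)·(-35) − (-25)·(-25) = -450.
∂T/∂x = [(+0.26)·(-35) − (+0.09)·(-25)] / -450 = +0.01522
∂T/∂y = [(-5)·(+0.09) − (-25)·(+0.26)] / -450 = -0.01344
Steepest decrease is along −∇f = (-0.01522 E, +0.01344 N) → northwest.

NW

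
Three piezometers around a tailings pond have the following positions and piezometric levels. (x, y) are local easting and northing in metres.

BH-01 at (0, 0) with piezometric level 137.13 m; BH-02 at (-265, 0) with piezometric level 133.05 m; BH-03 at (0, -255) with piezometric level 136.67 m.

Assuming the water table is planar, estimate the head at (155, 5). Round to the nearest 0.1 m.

139.5 m

∂h/∂x = (133.05 − 137.13) / (-265 − 0) = +0.01540
∂h/∂y = (136.67 − 137.13) / (-255 − 0) = +0.001804
h(155, 5) = 137.13 + (+0.01540)·(155) + (+0.001804)·(5) = 137.13 +2.386 +0.009 = 139.525 m.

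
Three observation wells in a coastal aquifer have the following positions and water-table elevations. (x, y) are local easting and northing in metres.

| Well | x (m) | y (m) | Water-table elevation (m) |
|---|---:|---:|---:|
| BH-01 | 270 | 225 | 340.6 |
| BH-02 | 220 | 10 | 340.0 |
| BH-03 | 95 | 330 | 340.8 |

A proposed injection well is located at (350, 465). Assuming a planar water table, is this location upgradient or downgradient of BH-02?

upgradient

Taking BH-01 as reference: BH-02−BH-01 = (-50, -215, -0.6); BH-03−BH-01 = (-175, 105, +0.2).
Solve a·Δx + b·Δy = Δh: det = (-50)·105 − (-175)·(-215) = -42875.
∂h/∂x = [(-0.6)·105 − (+0.2)·(-215)] / -42875 = +0.0004665
∂h/∂y = [(-50)·(+0.2) − (-175)·(-0.6)] / -42875 = +0.002682
Head at (350, 465) = 340.6 + (+0.0004665)·(80) + (+0.002682)·(240) = 341.28 m.
That is higher than the 340.0 m at BH-02, so the point is upgradient.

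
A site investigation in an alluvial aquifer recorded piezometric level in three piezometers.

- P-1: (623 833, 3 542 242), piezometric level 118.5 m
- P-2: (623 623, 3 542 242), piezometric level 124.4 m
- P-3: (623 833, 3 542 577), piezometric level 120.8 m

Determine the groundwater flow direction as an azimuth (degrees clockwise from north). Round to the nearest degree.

104°

∂h/∂x = (124.4 − 118.5) / (623623 − 623833) = -0.02810
∂h/∂y = (120.8 − 118.5) / (3542577 − 3542242) = +0.006866
Flow direction (−∇h) has components (+0.02810 E, -0.006866 N).
Azimuth = atan2(E, N) = atan2(+0.02810, -0.006866) = 103.7° ≈ 104°.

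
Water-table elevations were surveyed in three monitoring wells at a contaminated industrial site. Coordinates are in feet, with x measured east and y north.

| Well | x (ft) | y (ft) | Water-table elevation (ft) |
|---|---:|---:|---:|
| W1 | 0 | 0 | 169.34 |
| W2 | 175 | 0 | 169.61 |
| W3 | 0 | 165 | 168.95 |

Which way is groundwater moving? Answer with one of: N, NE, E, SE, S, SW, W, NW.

∂h/∂x = (169.61 − 169.34) / (175 − 0) = +0.001543
∂h/∂y = (168.95 − 169.34) / (165 − 0) = -0.002364
Flow = −∇h = (-0.001543 east, +0.002364 north), which points northwest.

NW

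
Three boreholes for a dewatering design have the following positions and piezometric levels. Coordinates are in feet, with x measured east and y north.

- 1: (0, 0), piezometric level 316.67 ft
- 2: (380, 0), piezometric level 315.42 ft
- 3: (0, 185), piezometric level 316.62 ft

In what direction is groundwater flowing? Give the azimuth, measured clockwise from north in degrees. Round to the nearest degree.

∂h/∂x = (315.42 − 316.67) / (380 − 0) = -0.003289
∂h/∂y = (316.62 − 316.67) / (185 − 0) = -0.0002703
Flow direction (−∇h) has components (+0.003289 E, +0.0002703 N).
Azimuth = atan2(E, N) = atan2(+0.003289, +0.0002703) = 85.3° ≈ 085°.

085°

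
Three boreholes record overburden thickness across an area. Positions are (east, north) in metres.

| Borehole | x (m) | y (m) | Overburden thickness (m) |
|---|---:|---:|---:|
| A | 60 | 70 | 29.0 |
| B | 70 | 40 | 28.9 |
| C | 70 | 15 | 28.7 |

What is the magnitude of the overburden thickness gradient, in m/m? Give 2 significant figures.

0.016 m/m

With d = a·x + b·y + c and A as origin, the differences give:
  10·a + (-30)·b = -0.1
  10·a + (-55)·b = -0.3
Eliminate b (×(-55) and ×(-30), subtract): -250·a = -3.50 → a = ∂d/∂x = +0.01400
Back-substitute: b = ∂d/∂y = +0.008000.
|∇f| = √(0.01400² + 0.008000²) = 0.01612 m/m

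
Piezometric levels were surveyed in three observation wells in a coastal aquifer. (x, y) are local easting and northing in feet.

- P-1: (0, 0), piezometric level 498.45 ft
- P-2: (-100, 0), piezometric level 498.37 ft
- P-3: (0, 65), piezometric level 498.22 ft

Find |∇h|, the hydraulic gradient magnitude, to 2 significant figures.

0.0036

∂h/∂x = (498.37 − 498.45) / (-100 − 0) = +0.0008000
∂h/∂y = (498.22 − 498.45) / (65 − 0) = -0.003538
|∇h| = √(0.0008000² + -0.003538²) = 0.003627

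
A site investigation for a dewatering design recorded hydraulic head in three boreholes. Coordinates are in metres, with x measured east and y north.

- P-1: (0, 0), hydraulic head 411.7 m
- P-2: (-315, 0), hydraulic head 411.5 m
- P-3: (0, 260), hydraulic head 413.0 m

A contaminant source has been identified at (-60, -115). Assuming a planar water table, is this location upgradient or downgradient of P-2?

downgradient

∂h/∂x = (411.5 − 411.7) / (-315 − 0) = +0.0006349
∂h/∂y = (413.0 − 411.7) / (260 − 0) = +0.005000
Head at (-60, -115) = 411.7 + (+0.0006349)·(-60) + (+0.005000)·(-115) = 411.09 m.
That is lower than the 411.5 m at P-2, so the point is downgradient.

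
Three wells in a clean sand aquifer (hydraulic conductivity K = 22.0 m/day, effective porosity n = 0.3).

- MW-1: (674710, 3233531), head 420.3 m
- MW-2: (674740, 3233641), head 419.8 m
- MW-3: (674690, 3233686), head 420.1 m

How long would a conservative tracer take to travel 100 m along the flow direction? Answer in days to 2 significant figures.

160 days

Taking MW-1 as reference: MW-2−MW-1 = (30, 110, -0.5); MW-3−MW-1 = (-20, 155, -0.2).
Determinant of the coordinate differences = 30·155 − (-20)·110 = 6850.
∂h/∂x = [(-0.5)·155 − (-0.2)·110] / 6850 = -0.008102
∂h/∂y = [30·(-0.2) − (-20)·(-0.5)] / 6850 = -0.002336
|∇h| = √(-0.008102² + -0.002336²) = 0.008432
Seepage velocity v = K·i/n = 22.0 × 0.008432 / 0.3 = 0.6183 m/day.
t = 100 / 0.6183 = 161.7 days.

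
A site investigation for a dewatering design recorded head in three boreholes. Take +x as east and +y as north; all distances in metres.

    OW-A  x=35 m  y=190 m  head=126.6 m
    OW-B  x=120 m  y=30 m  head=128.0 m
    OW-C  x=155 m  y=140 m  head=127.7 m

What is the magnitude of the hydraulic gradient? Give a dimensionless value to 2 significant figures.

Differences from OW-A: to OW-B (Δx, Δy, Δh) = (85, -160, +1.4); to OW-C = (120, -50, +1.1).
Determinant of the coordinate differences = 85·(-50) − 120·(-160) = 14950.
∂h/∂x = [(+1.4)·(-50) − (+1.1)·(-160)] / 14950 = +0.007090
∂h/∂y = [85·(+1.1) − 120·(+1.4)] / 14950 = -0.004983
|∇h| = √(0.007090² + -0.004983²) = 0.008666

0.0087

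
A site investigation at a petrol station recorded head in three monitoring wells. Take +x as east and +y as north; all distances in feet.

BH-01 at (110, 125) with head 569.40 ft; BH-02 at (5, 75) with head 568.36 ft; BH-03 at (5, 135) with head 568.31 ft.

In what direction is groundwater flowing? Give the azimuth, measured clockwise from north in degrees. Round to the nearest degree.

Three-point gradient (reference BH-01): Δ to BH-02 = (-105, -50, -1.04), Δ to BH-03 = (-105, 10, -1.09).
∂h/∂x = +0.01030, ∂h/∂y = -0.0008333 (det = -6300).
Flow direction (−∇h) has components (-0.01030 E, +0.0008333 N).
Azimuth = atan2(E, N) = atan2(-0.01030, +0.0008333) = 274.6° ≈ 275°.

275°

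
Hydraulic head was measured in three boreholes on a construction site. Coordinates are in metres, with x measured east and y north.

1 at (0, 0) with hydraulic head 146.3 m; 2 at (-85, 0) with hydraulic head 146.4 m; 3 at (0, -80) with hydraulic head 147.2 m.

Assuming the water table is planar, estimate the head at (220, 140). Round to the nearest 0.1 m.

144.5 m

∂h/∂x = (146.4 − 146.3) / (-85 − 0) = -0.001176
∂h/∂y = (147.2 − 146.3) / (-80 − 0) = -0.01125
h(220, 140) = 146.3 + (-0.001176)·(220) + (-0.01125)·(140) = 146.3 -0.259 -1.575 = 144.466 m.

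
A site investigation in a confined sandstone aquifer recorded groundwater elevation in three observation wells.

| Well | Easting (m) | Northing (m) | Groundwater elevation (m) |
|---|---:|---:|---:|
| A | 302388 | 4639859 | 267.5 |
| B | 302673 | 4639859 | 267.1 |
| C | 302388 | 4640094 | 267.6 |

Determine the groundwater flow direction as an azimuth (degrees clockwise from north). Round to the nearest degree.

∂h/∂x = (267.1 − 267.5) / (302673 − 302388) = -0.001404
∂h/∂y = (267.6 − 267.5) / (4640094 − 4639859) = +0.0004255
Flow direction (−∇h) has components (+0.001404 E, -0.0004255 N).
Azimuth = atan2(E, N) = atan2(+0.001404, -0.0004255) = 106.9° ≈ 107°.

107°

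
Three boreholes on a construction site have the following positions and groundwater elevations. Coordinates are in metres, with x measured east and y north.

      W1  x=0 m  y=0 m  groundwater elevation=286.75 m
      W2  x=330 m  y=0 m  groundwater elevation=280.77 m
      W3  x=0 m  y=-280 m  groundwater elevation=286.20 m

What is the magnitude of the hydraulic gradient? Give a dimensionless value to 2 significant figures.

0.018

∂h/∂x = (280.77 − 286.75) / (330 − 0) = -0.01812
∂h/∂y = (286.20 − 286.75) / (-280 − 0) = +0.001964
|∇h| = √(-0.01812² + 0.001964²) = 0.01823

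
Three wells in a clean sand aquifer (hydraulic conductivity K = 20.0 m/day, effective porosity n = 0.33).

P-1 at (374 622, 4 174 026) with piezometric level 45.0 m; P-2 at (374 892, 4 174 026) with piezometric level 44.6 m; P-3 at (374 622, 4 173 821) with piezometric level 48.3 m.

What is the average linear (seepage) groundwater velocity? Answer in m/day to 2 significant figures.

0.98 m/day

∂h/∂x = (44.6 − 45.0) / (374892 − 374622) = -0.001481
∂h/∂y = (48.3 − 45.0) / (4173821 − 4174026) = -0.01610
|∇h| = √(-0.001481² + -0.01610²) = 0.01617
Seepage velocity v = K·i/n = 20.0 × 0.01617 / 0.33 = 0.98 m/day.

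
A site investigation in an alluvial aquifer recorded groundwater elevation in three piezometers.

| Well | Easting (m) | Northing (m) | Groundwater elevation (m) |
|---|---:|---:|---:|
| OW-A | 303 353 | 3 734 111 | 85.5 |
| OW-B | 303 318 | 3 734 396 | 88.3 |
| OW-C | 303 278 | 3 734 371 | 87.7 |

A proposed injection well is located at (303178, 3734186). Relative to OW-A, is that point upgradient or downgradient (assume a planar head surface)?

downgradient

Three-point gradient (reference OW-A): Δ to OW-B = (-35, 285, +2.8), Δ to OW-C = (-75, 260, +2.2).
∂h/∂x = +0.008228, ∂h/∂y = +0.01084 (det = 12275).
Head at (303178, 3734186) = 85.5 + (+0.008228)·(-175) + (+0.01084)·(75) = 84.87 m.
That is lower than the 85.5 m at OW-A, so the point is downgradient.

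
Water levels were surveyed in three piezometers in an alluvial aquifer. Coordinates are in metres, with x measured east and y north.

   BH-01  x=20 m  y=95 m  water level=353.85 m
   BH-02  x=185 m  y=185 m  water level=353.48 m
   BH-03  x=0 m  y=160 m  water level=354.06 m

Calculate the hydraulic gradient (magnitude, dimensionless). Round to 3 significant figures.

0.00406

Three-point gradient (reference BH-01): Δ to BH-02 = (165, 90, -0.37), Δ to BH-03 = (-20, 65, +0.21).
∂h/∂x = -0.003429, ∂h/∂y = +0.002176 (det = 12525).
|∇h| = √(-0.003429² + 0.002176²) = 0.004061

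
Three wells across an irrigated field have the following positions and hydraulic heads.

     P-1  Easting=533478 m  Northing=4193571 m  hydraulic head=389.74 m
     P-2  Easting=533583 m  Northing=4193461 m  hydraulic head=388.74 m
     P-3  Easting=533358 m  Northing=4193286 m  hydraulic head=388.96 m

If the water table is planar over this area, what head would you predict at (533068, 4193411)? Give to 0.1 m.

390.9 m

Differences from P-1: to P-2 (Δx, Δy, Δh) = (105, -110, -1.00); to P-3 = (-120, -285, -0.78).
Determinant of the coordinate differences = 105·(-285) − (-120)·(-110) = -43125.
∂h/∂x = [(-1.00)·(-285) − (-0.78)·(-110)] / -43125 = -0.004619
∂h/∂y = [105·(-0.78) − (-120)·(-1.00)] / -43125 = +0.004682
h(533068, 4193411) = 389.74 + (-0.004619)·(-410) + (+0.004682)·(-160) = 389.74 +1.894 -0.749 = 390.885 m.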